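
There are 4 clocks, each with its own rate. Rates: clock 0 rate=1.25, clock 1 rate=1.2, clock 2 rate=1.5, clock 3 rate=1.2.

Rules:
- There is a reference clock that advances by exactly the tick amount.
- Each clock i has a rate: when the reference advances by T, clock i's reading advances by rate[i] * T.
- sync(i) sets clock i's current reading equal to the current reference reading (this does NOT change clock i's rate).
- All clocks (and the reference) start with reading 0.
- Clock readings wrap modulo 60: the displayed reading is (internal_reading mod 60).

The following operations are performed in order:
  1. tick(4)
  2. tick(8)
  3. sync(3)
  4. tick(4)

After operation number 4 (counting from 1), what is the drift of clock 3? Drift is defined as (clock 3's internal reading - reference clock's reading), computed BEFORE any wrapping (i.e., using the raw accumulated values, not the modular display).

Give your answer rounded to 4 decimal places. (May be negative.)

Answer: 0.8000

Derivation:
After op 1 tick(4): ref=4.0000 raw=[5.0000 4.8000 6.0000 4.8000]
After op 2 tick(8): ref=12.0000 raw=[15.0000 14.4000 18.0000 14.4000]
After op 3 sync(3): ref=12.0000 raw=[15.0000 14.4000 18.0000 12.0000]
After op 4 tick(4): ref=16.0000 raw=[20.0000 19.2000 24.0000 16.8000]
Drift of clock 3 after op 4: 16.8000 - 16.0000 = 0.8000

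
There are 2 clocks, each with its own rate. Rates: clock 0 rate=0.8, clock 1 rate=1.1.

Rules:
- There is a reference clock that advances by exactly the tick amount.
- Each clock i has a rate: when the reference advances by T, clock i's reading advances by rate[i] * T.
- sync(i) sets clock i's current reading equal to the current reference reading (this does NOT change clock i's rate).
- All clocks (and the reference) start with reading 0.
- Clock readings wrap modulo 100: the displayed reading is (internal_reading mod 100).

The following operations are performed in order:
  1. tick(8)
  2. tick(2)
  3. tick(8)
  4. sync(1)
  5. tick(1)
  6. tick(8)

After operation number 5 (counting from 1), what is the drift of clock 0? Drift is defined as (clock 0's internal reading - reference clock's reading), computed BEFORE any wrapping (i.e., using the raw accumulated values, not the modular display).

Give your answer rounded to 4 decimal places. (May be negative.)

Answer: -3.8000

Derivation:
After op 1 tick(8): ref=8.0000 raw=[6.4000 8.8000]
After op 2 tick(2): ref=10.0000 raw=[8.0000 11.0000]
After op 3 tick(8): ref=18.0000 raw=[14.4000 19.8000]
After op 4 sync(1): ref=18.0000 raw=[14.4000 18.0000]
After op 5 tick(1): ref=19.0000 raw=[15.2000 19.1000]
Drift of clock 0 after op 5: 15.2000 - 19.0000 = -3.8000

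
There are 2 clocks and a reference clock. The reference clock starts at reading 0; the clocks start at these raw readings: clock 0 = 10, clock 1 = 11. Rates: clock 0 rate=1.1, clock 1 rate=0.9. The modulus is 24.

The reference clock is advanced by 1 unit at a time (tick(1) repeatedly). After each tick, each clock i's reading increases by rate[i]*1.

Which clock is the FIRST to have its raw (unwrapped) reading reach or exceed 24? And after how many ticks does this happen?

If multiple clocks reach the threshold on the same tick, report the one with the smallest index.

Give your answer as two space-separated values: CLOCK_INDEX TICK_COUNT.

clock 0: start=10, rate=1.1, needs 24-10 = 14; ticks = ceil(14/1.1) = ceil(12.7273) = 13; reading at tick 13 = 10 + 1.1*13 = 24.3000
clock 1: start=11, rate=0.9, needs 24-11 = 13; ticks = ceil(13/0.9) = ceil(14.4444) = 15; reading at tick 15 = 11 + 0.9*15 = 24.5000
Minimum tick count = 13; winners = [0]; smallest index = 0

Answer: 0 13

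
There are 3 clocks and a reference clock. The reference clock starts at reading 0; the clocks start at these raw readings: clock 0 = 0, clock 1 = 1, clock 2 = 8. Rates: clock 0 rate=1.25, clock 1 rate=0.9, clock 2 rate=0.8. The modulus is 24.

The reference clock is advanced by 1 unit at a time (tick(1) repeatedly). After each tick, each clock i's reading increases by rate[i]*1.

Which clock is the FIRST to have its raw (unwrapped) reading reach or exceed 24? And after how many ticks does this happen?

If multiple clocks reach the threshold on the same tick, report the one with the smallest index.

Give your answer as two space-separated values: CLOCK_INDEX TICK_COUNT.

clock 0: start=0, rate=1.25, needs 24-0 = 24; ticks = ceil(24/1.25) = ceil(19.2000) = 20; reading at tick 20 = 0 + 1.25*20 = 25.0000
clock 1: start=1, rate=0.9, needs 24-1 = 23; ticks = ceil(23/0.9) = ceil(25.5556) = 26; reading at tick 26 = 1 + 0.9*26 = 24.4000
clock 2: start=8, rate=0.8, needs 24-8 = 16; ticks = ceil(16/0.8) = ceil(20.0000) = 20; reading at tick 20 = 8 + 0.8*20 = 24.0000
Minimum tick count = 20; winners = [0, 2]; smallest index = 0

Answer: 0 20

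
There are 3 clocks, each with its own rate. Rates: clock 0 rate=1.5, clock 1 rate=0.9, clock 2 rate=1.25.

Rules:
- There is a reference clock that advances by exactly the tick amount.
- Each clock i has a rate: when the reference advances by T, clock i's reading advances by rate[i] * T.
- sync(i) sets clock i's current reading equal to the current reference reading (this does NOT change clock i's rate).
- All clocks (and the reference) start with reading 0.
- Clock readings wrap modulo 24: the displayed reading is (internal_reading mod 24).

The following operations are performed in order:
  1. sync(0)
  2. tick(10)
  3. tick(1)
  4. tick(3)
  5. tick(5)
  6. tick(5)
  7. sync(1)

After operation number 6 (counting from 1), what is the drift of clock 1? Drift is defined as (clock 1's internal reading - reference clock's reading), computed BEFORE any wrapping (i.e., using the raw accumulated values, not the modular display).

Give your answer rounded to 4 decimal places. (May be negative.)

Answer: -2.4000

Derivation:
After op 1 sync(0): ref=0.0000 raw=[0.0000 0.0000 0.0000]
After op 2 tick(10): ref=10.0000 raw=[15.0000 9.0000 12.5000]
After op 3 tick(1): ref=11.0000 raw=[16.5000 9.9000 13.7500]
After op 4 tick(3): ref=14.0000 raw=[21.0000 12.6000 17.5000]
After op 5 tick(5): ref=19.0000 raw=[28.5000 17.1000 23.7500]
After op 6 tick(5): ref=24.0000 raw=[36.0000 21.6000 30.0000]
Drift of clock 1 after op 6: 21.6000 - 24.0000 = -2.4000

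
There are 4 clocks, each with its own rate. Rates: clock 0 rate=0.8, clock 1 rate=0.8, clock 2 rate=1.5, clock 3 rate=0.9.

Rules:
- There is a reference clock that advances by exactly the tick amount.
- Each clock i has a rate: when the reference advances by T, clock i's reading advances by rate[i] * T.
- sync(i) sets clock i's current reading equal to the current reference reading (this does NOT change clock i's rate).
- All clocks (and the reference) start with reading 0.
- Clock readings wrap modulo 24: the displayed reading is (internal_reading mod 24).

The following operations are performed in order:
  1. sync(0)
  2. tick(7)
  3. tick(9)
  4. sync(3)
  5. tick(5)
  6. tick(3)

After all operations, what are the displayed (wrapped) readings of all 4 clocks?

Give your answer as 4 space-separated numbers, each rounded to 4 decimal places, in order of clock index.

After op 1 sync(0): ref=0.0000 raw=[0.0000 0.0000 0.0000 0.0000]
After op 2 tick(7): ref=7.0000 raw=[5.6000 5.6000 10.5000 6.3000]
After op 3 tick(9): ref=16.0000 raw=[12.8000 12.8000 24.0000 14.4000]
After op 4 sync(3): ref=16.0000 raw=[12.8000 12.8000 24.0000 16.0000]
After op 5 tick(5): ref=21.0000 raw=[16.8000 16.8000 31.5000 20.5000]
After op 6 tick(3): ref=24.0000 raw=[19.2000 19.2000 36.0000 23.2000]
Wrap final raw readings (mod 24): 19.2000 mod 24 = 19.2000; 19.2000 mod 24 = 19.2000; 36.0000 mod 24 = 12.0000; 23.2000 mod 24 = 23.2000

Answer: 19.2000 19.2000 12.0000 23.2000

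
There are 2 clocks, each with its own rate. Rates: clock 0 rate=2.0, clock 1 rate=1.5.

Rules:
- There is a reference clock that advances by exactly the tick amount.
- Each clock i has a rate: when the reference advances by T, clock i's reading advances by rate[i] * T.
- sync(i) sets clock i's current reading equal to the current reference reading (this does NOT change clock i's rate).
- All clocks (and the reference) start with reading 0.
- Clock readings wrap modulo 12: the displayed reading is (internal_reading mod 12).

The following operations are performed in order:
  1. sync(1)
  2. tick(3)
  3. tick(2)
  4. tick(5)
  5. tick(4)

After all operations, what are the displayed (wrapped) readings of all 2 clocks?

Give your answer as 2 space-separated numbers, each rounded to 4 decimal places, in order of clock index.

After op 1 sync(1): ref=0.0000 raw=[0.0000 0.0000]
After op 2 tick(3): ref=3.0000 raw=[6.0000 4.5000]
After op 3 tick(2): ref=5.0000 raw=[10.0000 7.5000]
After op 4 tick(5): ref=10.0000 raw=[20.0000 15.0000]
After op 5 tick(4): ref=14.0000 raw=[28.0000 21.0000]
Wrap final raw readings (mod 12): 28.0000 mod 12 = 4.0000; 21.0000 mod 12 = 9.0000

Answer: 4.0000 9.0000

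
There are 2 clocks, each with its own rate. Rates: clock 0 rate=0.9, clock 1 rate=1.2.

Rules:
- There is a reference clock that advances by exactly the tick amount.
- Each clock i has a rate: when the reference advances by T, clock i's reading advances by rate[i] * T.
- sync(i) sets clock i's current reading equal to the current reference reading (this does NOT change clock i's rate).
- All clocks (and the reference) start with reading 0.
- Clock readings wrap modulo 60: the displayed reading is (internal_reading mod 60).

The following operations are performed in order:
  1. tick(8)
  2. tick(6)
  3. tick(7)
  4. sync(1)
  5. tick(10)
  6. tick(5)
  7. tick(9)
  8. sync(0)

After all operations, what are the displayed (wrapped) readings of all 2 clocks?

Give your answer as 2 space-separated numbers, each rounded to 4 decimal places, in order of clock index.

After op 1 tick(8): ref=8.0000 raw=[7.2000 9.6000]
After op 2 tick(6): ref=14.0000 raw=[12.6000 16.8000]
After op 3 tick(7): ref=21.0000 raw=[18.9000 25.2000]
After op 4 sync(1): ref=21.0000 raw=[18.9000 21.0000]
After op 5 tick(10): ref=31.0000 raw=[27.9000 33.0000]
After op 6 tick(5): ref=36.0000 raw=[32.4000 39.0000]
After op 7 tick(9): ref=45.0000 raw=[40.5000 49.8000]
After op 8 sync(0): ref=45.0000 raw=[45.0000 49.8000]
Wrap final raw readings (mod 60): 45.0000 mod 60 = 45.0000; 49.8000 mod 60 = 49.8000

Answer: 45.0000 49.8000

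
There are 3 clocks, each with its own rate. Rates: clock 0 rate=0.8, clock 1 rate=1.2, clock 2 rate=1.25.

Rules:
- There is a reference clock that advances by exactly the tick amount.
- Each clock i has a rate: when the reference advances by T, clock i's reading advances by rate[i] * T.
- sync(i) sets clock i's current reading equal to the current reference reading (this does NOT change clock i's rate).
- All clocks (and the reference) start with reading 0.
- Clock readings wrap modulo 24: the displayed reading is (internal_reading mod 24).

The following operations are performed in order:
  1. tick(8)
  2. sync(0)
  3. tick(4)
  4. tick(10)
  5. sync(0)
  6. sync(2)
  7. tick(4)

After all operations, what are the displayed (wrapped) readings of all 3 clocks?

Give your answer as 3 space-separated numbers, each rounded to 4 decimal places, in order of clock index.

After op 1 tick(8): ref=8.0000 raw=[6.4000 9.6000 10.0000]
After op 2 sync(0): ref=8.0000 raw=[8.0000 9.6000 10.0000]
After op 3 tick(4): ref=12.0000 raw=[11.2000 14.4000 15.0000]
After op 4 tick(10): ref=22.0000 raw=[19.2000 26.4000 27.5000]
After op 5 sync(0): ref=22.0000 raw=[22.0000 26.4000 27.5000]
After op 6 sync(2): ref=22.0000 raw=[22.0000 26.4000 22.0000]
After op 7 tick(4): ref=26.0000 raw=[25.2000 31.2000 27.0000]
Wrap final raw readings (mod 24): 25.2000 mod 24 = 1.2000; 31.2000 mod 24 = 7.2000; 27.0000 mod 24 = 3.0000

Answer: 1.2000 7.2000 3.0000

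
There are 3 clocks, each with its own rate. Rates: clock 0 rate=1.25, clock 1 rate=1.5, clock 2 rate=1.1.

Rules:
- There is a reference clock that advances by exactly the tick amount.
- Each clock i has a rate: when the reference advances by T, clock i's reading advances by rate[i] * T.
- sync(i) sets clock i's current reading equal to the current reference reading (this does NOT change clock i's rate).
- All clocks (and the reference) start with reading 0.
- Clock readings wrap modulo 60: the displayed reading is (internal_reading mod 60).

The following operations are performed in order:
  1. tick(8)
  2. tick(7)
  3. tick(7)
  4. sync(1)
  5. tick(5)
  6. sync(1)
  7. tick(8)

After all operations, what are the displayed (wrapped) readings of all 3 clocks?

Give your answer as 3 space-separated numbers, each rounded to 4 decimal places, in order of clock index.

After op 1 tick(8): ref=8.0000 raw=[10.0000 12.0000 8.8000]
After op 2 tick(7): ref=15.0000 raw=[18.7500 22.5000 16.5000]
After op 3 tick(7): ref=22.0000 raw=[27.5000 33.0000 24.2000]
After op 4 sync(1): ref=22.0000 raw=[27.5000 22.0000 24.2000]
After op 5 tick(5): ref=27.0000 raw=[33.7500 29.5000 29.7000]
After op 6 sync(1): ref=27.0000 raw=[33.7500 27.0000 29.7000]
After op 7 tick(8): ref=35.0000 raw=[43.7500 39.0000 38.5000]
Wrap final raw readings (mod 60): 43.7500 mod 60 = 43.7500; 39.0000 mod 60 = 39.0000; 38.5000 mod 60 = 38.5000

Answer: 43.7500 39.0000 38.5000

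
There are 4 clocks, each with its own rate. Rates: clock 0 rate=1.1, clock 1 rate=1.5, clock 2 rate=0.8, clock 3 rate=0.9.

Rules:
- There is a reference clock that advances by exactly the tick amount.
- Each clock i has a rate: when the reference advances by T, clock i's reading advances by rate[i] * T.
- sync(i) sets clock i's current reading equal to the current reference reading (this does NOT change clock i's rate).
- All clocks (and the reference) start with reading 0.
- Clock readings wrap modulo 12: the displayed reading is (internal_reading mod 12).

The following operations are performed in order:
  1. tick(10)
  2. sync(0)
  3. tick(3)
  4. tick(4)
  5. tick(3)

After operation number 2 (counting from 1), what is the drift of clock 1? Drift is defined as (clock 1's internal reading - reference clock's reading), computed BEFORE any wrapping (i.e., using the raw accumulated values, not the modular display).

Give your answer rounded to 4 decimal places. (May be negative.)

After op 1 tick(10): ref=10.0000 raw=[11.0000 15.0000 8.0000 9.0000]
After op 2 sync(0): ref=10.0000 raw=[10.0000 15.0000 8.0000 9.0000]
Drift of clock 1 after op 2: 15.0000 - 10.0000 = 5.0000

Answer: 5.0000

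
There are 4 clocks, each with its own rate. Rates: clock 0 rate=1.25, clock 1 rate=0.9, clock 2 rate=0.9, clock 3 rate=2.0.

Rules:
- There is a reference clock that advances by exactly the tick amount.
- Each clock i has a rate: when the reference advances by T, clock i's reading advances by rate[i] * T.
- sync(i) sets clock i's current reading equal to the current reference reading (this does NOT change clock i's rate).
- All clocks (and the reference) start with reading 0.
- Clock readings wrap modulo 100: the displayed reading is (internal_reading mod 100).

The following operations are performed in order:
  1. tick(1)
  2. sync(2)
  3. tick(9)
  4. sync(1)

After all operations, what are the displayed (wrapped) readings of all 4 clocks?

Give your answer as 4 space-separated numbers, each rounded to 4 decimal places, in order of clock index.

Answer: 12.5000 10.0000 9.1000 20.0000

Derivation:
After op 1 tick(1): ref=1.0000 raw=[1.2500 0.9000 0.9000 2.0000]
After op 2 sync(2): ref=1.0000 raw=[1.2500 0.9000 1.0000 2.0000]
After op 3 tick(9): ref=10.0000 raw=[12.5000 9.0000 9.1000 20.0000]
After op 4 sync(1): ref=10.0000 raw=[12.5000 10.0000 9.1000 20.0000]
Wrap final raw readings (mod 100): 12.5000 mod 100 = 12.5000; 10.0000 mod 100 = 10.0000; 9.1000 mod 100 = 9.1000; 20.0000 mod 100 = 20.0000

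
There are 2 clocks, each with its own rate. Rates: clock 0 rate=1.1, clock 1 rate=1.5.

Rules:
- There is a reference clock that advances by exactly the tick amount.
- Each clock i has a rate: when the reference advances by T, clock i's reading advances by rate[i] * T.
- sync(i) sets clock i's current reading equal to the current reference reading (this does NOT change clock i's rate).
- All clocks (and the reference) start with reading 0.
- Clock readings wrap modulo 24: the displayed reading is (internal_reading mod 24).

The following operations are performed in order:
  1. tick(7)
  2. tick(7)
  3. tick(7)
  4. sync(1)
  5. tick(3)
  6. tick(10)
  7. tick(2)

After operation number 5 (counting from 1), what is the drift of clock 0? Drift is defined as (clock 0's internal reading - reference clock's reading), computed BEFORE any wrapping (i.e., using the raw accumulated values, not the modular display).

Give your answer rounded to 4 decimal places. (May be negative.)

After op 1 tick(7): ref=7.0000 raw=[7.7000 10.5000]
After op 2 tick(7): ref=14.0000 raw=[15.4000 21.0000]
After op 3 tick(7): ref=21.0000 raw=[23.1000 31.5000]
After op 4 sync(1): ref=21.0000 raw=[23.1000 21.0000]
After op 5 tick(3): ref=24.0000 raw=[26.4000 25.5000]
Drift of clock 0 after op 5: 26.4000 - 24.0000 = 2.4000

Answer: 2.4000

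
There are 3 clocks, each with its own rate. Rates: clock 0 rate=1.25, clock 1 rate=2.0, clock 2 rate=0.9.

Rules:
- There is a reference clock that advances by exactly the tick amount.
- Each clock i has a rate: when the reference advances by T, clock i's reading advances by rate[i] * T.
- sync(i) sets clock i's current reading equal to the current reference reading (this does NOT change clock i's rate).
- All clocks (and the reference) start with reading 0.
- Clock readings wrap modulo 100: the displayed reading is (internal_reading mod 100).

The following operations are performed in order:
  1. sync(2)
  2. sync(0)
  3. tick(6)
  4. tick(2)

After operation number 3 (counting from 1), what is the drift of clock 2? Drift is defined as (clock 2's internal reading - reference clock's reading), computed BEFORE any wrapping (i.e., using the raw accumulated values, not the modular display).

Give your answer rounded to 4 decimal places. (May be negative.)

After op 1 sync(2): ref=0.0000 raw=[0.0000 0.0000 0.0000]
After op 2 sync(0): ref=0.0000 raw=[0.0000 0.0000 0.0000]
After op 3 tick(6): ref=6.0000 raw=[7.5000 12.0000 5.4000]
Drift of clock 2 after op 3: 5.4000 - 6.0000 = -0.6000

Answer: -0.6000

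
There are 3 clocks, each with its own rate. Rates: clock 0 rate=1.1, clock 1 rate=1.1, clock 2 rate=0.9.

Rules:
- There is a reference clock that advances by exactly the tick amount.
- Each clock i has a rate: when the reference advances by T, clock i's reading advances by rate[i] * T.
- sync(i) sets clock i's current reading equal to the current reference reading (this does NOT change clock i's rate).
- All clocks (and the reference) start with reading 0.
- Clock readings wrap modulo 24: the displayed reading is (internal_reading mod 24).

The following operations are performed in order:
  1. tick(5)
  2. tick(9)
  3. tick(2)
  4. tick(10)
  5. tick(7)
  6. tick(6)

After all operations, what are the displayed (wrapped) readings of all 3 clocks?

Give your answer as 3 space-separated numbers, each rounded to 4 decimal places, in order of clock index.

Answer: 18.9000 18.9000 11.1000

Derivation:
After op 1 tick(5): ref=5.0000 raw=[5.5000 5.5000 4.5000]
After op 2 tick(9): ref=14.0000 raw=[15.4000 15.4000 12.6000]
After op 3 tick(2): ref=16.0000 raw=[17.6000 17.6000 14.4000]
After op 4 tick(10): ref=26.0000 raw=[28.6000 28.6000 23.4000]
After op 5 tick(7): ref=33.0000 raw=[36.3000 36.3000 29.7000]
After op 6 tick(6): ref=39.0000 raw=[42.9000 42.9000 35.1000]
Wrap final raw readings (mod 24): 42.9000 mod 24 = 18.9000; 42.9000 mod 24 = 18.9000; 35.1000 mod 24 = 11.1000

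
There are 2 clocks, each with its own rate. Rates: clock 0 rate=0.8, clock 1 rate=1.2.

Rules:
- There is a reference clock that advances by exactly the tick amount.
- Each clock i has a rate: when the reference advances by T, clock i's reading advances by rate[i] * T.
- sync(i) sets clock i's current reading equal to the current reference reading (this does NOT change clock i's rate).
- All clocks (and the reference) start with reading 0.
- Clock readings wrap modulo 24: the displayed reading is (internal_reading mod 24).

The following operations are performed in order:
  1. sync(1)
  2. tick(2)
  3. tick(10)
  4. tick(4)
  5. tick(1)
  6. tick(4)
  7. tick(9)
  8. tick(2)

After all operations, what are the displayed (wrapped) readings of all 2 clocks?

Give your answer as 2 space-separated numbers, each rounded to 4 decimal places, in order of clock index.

After op 1 sync(1): ref=0.0000 raw=[0.0000 0.0000]
After op 2 tick(2): ref=2.0000 raw=[1.6000 2.4000]
After op 3 tick(10): ref=12.0000 raw=[9.6000 14.4000]
After op 4 tick(4): ref=16.0000 raw=[12.8000 19.2000]
After op 5 tick(1): ref=17.0000 raw=[13.6000 20.4000]
After op 6 tick(4): ref=21.0000 raw=[16.8000 25.2000]
After op 7 tick(9): ref=30.0000 raw=[24.0000 36.0000]
After op 8 tick(2): ref=32.0000 raw=[25.6000 38.4000]
Wrap final raw readings (mod 24): 25.6000 mod 24 = 1.6000; 38.4000 mod 24 = 14.4000

Answer: 1.6000 14.4000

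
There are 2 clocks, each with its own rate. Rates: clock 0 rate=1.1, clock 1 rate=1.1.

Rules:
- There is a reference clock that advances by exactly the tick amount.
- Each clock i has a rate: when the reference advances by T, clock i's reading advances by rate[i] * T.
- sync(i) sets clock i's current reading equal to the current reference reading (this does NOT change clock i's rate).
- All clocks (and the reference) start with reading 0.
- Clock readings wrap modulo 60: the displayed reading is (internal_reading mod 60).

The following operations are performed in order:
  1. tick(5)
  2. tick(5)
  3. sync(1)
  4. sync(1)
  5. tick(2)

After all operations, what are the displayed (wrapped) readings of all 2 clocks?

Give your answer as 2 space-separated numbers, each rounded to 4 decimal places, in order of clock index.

After op 1 tick(5): ref=5.0000 raw=[5.5000 5.5000]
After op 2 tick(5): ref=10.0000 raw=[11.0000 11.0000]
After op 3 sync(1): ref=10.0000 raw=[11.0000 10.0000]
After op 4 sync(1): ref=10.0000 raw=[11.0000 10.0000]
After op 5 tick(2): ref=12.0000 raw=[13.2000 12.2000]
Wrap final raw readings (mod 60): 13.2000 mod 60 = 13.2000; 12.2000 mod 60 = 12.2000

Answer: 13.2000 12.2000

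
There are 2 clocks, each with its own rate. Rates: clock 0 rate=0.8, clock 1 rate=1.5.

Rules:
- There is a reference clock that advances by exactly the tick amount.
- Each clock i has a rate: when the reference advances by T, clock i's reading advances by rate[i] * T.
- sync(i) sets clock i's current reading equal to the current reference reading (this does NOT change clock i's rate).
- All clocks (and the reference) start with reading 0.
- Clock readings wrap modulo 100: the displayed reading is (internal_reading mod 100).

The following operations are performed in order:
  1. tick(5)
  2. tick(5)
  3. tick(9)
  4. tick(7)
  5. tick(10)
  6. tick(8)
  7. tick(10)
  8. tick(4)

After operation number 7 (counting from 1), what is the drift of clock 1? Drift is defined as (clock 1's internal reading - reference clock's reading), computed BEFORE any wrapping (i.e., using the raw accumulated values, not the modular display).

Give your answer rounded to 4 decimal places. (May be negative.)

After op 1 tick(5): ref=5.0000 raw=[4.0000 7.5000]
After op 2 tick(5): ref=10.0000 raw=[8.0000 15.0000]
After op 3 tick(9): ref=19.0000 raw=[15.2000 28.5000]
After op 4 tick(7): ref=26.0000 raw=[20.8000 39.0000]
After op 5 tick(10): ref=36.0000 raw=[28.8000 54.0000]
After op 6 tick(8): ref=44.0000 raw=[35.2000 66.0000]
After op 7 tick(10): ref=54.0000 raw=[43.2000 81.0000]
Drift of clock 1 after op 7: 81.0000 - 54.0000 = 27.0000

Answer: 27.0000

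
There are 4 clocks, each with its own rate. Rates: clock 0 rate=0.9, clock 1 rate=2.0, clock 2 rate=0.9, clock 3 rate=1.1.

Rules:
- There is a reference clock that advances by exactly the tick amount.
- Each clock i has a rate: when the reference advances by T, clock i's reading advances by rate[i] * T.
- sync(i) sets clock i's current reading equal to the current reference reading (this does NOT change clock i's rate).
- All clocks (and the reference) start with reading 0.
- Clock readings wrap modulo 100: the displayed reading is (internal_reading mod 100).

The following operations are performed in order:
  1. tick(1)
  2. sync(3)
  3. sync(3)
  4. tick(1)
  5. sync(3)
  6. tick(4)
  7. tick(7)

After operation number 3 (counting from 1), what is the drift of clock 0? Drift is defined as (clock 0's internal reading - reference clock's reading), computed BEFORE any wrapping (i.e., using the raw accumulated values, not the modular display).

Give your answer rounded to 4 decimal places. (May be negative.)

After op 1 tick(1): ref=1.0000 raw=[0.9000 2.0000 0.9000 1.1000]
After op 2 sync(3): ref=1.0000 raw=[0.9000 2.0000 0.9000 1.0000]
After op 3 sync(3): ref=1.0000 raw=[0.9000 2.0000 0.9000 1.0000]
Drift of clock 0 after op 3: 0.9000 - 1.0000 = -0.1000

Answer: -0.1000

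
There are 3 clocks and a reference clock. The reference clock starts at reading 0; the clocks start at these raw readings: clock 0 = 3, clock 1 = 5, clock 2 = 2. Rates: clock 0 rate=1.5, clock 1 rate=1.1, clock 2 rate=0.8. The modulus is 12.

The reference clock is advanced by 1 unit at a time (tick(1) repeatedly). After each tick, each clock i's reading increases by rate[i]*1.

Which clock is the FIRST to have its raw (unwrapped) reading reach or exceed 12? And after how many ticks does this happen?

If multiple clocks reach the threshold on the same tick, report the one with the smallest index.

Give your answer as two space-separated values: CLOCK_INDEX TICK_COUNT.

Answer: 0 6

Derivation:
clock 0: start=3, rate=1.5, needs 12-3 = 9; ticks = ceil(9/1.5) = ceil(6.0000) = 6; reading at tick 6 = 3 + 1.5*6 = 12.0000
clock 1: start=5, rate=1.1, needs 12-5 = 7; ticks = ceil(7/1.1) = ceil(6.3636) = 7; reading at tick 7 = 5 + 1.1*7 = 12.7000
clock 2: start=2, rate=0.8, needs 12-2 = 10; ticks = ceil(10/0.8) = ceil(12.5000) = 13; reading at tick 13 = 2 + 0.8*13 = 12.4000
Minimum tick count = 6; winners = [0]; smallest index = 0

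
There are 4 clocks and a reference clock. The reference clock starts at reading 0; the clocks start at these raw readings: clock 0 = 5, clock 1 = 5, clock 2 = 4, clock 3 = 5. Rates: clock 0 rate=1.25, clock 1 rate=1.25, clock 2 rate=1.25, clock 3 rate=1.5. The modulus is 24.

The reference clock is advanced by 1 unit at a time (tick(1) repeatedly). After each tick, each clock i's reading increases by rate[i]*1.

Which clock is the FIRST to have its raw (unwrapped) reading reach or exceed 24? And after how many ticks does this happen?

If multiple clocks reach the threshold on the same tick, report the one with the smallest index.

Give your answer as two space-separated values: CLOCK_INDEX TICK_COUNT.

Answer: 3 13

Derivation:
clock 0: start=5, rate=1.25, needs 24-5 = 19; ticks = ceil(19/1.25) = ceil(15.2000) = 16; reading at tick 16 = 5 + 1.25*16 = 25.0000
clock 1: start=5, rate=1.25, needs 24-5 = 19; ticks = ceil(19/1.25) = ceil(15.2000) = 16; reading at tick 16 = 5 + 1.25*16 = 25.0000
clock 2: start=4, rate=1.25, needs 24-4 = 20; ticks = ceil(20/1.25) = ceil(16.0000) = 16; reading at tick 16 = 4 + 1.25*16 = 24.0000
clock 3: start=5, rate=1.5, needs 24-5 = 19; ticks = ceil(19/1.5) = ceil(12.6667) = 13; reading at tick 13 = 5 + 1.5*13 = 24.5000
Minimum tick count = 13; winners = [3]; smallest index = 3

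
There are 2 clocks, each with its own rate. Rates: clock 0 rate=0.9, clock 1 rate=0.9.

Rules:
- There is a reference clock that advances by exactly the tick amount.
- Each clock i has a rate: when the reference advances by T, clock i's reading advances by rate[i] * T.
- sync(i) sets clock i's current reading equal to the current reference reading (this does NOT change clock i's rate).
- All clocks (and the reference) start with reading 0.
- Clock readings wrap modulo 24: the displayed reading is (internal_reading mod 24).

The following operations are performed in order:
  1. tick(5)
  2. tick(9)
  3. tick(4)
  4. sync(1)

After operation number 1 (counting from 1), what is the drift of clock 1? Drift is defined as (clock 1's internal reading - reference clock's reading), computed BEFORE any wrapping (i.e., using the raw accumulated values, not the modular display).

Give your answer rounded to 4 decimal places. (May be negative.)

Answer: -0.5000

Derivation:
After op 1 tick(5): ref=5.0000 raw=[4.5000 4.5000]
Drift of clock 1 after op 1: 4.5000 - 5.0000 = -0.5000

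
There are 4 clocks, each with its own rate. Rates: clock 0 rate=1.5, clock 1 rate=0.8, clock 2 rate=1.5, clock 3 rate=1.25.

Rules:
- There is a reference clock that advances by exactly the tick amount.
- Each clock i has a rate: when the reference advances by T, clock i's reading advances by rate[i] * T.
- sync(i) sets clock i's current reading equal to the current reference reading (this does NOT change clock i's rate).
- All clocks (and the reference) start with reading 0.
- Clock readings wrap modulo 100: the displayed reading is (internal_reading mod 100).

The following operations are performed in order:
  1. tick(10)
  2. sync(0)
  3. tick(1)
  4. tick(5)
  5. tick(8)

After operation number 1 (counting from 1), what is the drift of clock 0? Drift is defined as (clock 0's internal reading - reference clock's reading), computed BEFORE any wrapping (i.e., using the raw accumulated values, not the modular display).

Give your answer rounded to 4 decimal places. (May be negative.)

Answer: 5.0000

Derivation:
After op 1 tick(10): ref=10.0000 raw=[15.0000 8.0000 15.0000 12.5000]
Drift of clock 0 after op 1: 15.0000 - 10.0000 = 5.0000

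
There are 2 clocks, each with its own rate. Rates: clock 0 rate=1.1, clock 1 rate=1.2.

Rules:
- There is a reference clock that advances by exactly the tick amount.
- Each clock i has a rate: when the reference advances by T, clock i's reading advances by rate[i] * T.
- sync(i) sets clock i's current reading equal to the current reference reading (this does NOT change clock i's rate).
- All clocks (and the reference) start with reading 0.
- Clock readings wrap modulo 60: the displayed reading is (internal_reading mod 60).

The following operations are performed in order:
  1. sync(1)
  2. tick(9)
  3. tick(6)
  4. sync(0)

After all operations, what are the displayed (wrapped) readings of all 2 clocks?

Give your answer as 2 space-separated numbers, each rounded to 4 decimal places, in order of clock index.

After op 1 sync(1): ref=0.0000 raw=[0.0000 0.0000]
After op 2 tick(9): ref=9.0000 raw=[9.9000 10.8000]
After op 3 tick(6): ref=15.0000 raw=[16.5000 18.0000]
After op 4 sync(0): ref=15.0000 raw=[15.0000 18.0000]
Wrap final raw readings (mod 60): 15.0000 mod 60 = 15.0000; 18.0000 mod 60 = 18.0000

Answer: 15.0000 18.0000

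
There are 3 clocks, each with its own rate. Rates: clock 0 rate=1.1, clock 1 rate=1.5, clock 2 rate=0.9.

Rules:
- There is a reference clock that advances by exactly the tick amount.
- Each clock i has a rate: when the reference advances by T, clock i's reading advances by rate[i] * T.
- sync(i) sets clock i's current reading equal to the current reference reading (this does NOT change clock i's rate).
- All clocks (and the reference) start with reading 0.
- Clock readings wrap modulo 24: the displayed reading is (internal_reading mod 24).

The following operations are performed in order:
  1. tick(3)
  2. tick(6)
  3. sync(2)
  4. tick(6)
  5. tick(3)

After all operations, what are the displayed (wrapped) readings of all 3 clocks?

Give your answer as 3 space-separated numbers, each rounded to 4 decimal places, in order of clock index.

After op 1 tick(3): ref=3.0000 raw=[3.3000 4.5000 2.7000]
After op 2 tick(6): ref=9.0000 raw=[9.9000 13.5000 8.1000]
After op 3 sync(2): ref=9.0000 raw=[9.9000 13.5000 9.0000]
After op 4 tick(6): ref=15.0000 raw=[16.5000 22.5000 14.4000]
After op 5 tick(3): ref=18.0000 raw=[19.8000 27.0000 17.1000]
Wrap final raw readings (mod 24): 19.8000 mod 24 = 19.8000; 27.0000 mod 24 = 3.0000; 17.1000 mod 24 = 17.1000

Answer: 19.8000 3.0000 17.1000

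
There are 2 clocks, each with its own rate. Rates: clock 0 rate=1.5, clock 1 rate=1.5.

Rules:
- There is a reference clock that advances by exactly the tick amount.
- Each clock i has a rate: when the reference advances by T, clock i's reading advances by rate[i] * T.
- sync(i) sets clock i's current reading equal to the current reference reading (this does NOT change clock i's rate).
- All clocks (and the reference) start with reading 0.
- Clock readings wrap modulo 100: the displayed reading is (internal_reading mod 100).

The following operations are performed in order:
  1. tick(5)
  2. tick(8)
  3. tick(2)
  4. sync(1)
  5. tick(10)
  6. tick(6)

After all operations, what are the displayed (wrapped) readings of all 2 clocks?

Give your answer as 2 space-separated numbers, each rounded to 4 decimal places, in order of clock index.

Answer: 46.5000 39.0000

Derivation:
After op 1 tick(5): ref=5.0000 raw=[7.5000 7.5000]
After op 2 tick(8): ref=13.0000 raw=[19.5000 19.5000]
After op 3 tick(2): ref=15.0000 raw=[22.5000 22.5000]
After op 4 sync(1): ref=15.0000 raw=[22.5000 15.0000]
After op 5 tick(10): ref=25.0000 raw=[37.5000 30.0000]
After op 6 tick(6): ref=31.0000 raw=[46.5000 39.0000]
Wrap final raw readings (mod 100): 46.5000 mod 100 = 46.5000; 39.0000 mod 100 = 39.0000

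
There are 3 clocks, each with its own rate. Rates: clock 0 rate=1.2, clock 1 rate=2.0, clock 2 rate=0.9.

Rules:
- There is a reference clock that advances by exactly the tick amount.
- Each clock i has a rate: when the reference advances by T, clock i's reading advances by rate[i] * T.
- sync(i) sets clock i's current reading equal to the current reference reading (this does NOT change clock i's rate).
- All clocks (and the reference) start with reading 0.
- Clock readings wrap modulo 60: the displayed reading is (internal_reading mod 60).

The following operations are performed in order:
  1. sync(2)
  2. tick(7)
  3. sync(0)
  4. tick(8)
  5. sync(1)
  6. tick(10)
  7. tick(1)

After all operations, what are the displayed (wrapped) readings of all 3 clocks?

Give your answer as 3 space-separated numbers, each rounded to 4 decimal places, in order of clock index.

Answer: 29.8000 37.0000 23.4000

Derivation:
After op 1 sync(2): ref=0.0000 raw=[0.0000 0.0000 0.0000]
After op 2 tick(7): ref=7.0000 raw=[8.4000 14.0000 6.3000]
After op 3 sync(0): ref=7.0000 raw=[7.0000 14.0000 6.3000]
After op 4 tick(8): ref=15.0000 raw=[16.6000 30.0000 13.5000]
After op 5 sync(1): ref=15.0000 raw=[16.6000 15.0000 13.5000]
After op 6 tick(10): ref=25.0000 raw=[28.6000 35.0000 22.5000]
After op 7 tick(1): ref=26.0000 raw=[29.8000 37.0000 23.4000]
Wrap final raw readings (mod 60): 29.8000 mod 60 = 29.8000; 37.0000 mod 60 = 37.0000; 23.4000 mod 60 = 23.4000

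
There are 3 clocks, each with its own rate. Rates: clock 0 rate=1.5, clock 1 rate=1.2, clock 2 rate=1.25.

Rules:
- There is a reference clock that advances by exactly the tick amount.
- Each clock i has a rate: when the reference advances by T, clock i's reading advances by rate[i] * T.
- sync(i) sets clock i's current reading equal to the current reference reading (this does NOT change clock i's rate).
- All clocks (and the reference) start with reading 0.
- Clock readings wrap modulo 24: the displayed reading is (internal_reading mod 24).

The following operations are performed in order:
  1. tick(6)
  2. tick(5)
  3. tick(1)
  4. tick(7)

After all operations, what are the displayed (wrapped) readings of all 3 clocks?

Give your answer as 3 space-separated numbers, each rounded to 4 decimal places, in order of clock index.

Answer: 4.5000 22.8000 23.7500

Derivation:
After op 1 tick(6): ref=6.0000 raw=[9.0000 7.2000 7.5000]
After op 2 tick(5): ref=11.0000 raw=[16.5000 13.2000 13.7500]
After op 3 tick(1): ref=12.0000 raw=[18.0000 14.4000 15.0000]
After op 4 tick(7): ref=19.0000 raw=[28.5000 22.8000 23.7500]
Wrap final raw readings (mod 24): 28.5000 mod 24 = 4.5000; 22.8000 mod 24 = 22.8000; 23.7500 mod 24 = 23.7500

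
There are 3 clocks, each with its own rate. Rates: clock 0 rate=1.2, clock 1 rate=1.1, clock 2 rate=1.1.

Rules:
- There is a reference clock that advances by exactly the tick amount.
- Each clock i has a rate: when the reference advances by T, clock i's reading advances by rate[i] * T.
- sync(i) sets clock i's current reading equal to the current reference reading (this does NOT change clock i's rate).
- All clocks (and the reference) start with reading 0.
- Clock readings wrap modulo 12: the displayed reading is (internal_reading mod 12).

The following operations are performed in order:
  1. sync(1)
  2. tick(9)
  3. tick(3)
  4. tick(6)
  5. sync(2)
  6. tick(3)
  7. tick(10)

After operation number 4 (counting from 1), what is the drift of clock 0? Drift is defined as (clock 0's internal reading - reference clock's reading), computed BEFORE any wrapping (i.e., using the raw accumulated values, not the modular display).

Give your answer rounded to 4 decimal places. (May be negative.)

After op 1 sync(1): ref=0.0000 raw=[0.0000 0.0000 0.0000]
After op 2 tick(9): ref=9.0000 raw=[10.8000 9.9000 9.9000]
After op 3 tick(3): ref=12.0000 raw=[14.4000 13.2000 13.2000]
After op 4 tick(6): ref=18.0000 raw=[21.6000 19.8000 19.8000]
Drift of clock 0 after op 4: 21.6000 - 18.0000 = 3.6000

Answer: 3.6000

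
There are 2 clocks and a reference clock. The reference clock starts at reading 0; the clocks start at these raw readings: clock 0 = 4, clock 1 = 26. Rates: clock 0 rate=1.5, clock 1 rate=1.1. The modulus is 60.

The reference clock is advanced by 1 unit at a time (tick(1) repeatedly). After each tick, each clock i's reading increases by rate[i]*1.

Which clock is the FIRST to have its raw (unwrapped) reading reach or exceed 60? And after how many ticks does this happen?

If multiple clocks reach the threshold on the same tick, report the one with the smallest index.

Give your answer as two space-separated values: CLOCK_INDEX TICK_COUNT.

Answer: 1 31

Derivation:
clock 0: start=4, rate=1.5, needs 60-4 = 56; ticks = ceil(56/1.5) = ceil(37.3333) = 38; reading at tick 38 = 4 + 1.5*38 = 61.0000
clock 1: start=26, rate=1.1, needs 60-26 = 34; ticks = ceil(34/1.1) = ceil(30.9091) = 31; reading at tick 31 = 26 + 1.1*31 = 60.1000
Minimum tick count = 31; winners = [1]; smallest index = 1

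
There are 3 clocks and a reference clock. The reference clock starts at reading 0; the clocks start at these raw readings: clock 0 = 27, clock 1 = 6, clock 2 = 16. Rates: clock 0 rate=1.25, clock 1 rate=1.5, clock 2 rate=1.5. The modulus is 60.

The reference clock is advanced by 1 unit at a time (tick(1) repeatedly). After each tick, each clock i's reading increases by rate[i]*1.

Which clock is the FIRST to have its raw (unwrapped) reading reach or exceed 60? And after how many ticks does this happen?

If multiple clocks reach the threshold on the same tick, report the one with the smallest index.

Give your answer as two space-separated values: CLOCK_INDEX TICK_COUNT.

Answer: 0 27

Derivation:
clock 0: start=27, rate=1.25, needs 60-27 = 33; ticks = ceil(33/1.25) = ceil(26.4000) = 27; reading at tick 27 = 27 + 1.25*27 = 60.7500
clock 1: start=6, rate=1.5, needs 60-6 = 54; ticks = ceil(54/1.5) = ceil(36.0000) = 36; reading at tick 36 = 6 + 1.5*36 = 60.0000
clock 2: start=16, rate=1.5, needs 60-16 = 44; ticks = ceil(44/1.5) = ceil(29.3333) = 30; reading at tick 30 = 16 + 1.5*30 = 61.0000
Minimum tick count = 27; winners = [0]; smallest index = 0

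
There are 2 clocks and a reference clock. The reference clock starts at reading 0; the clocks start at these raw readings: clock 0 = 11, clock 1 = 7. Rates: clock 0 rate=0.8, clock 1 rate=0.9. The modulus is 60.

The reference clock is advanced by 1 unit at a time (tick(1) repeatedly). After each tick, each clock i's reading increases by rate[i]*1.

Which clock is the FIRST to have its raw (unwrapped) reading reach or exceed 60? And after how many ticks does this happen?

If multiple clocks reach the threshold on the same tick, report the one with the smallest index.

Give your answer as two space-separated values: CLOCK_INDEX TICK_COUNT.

clock 0: start=11, rate=0.8, needs 60-11 = 49; ticks = ceil(49/0.8) = ceil(61.2500) = 62; reading at tick 62 = 11 + 0.8*62 = 60.6000
clock 1: start=7, rate=0.9, needs 60-7 = 53; ticks = ceil(53/0.9) = ceil(58.8889) = 59; reading at tick 59 = 7 + 0.9*59 = 60.1000
Minimum tick count = 59; winners = [1]; smallest index = 1

Answer: 1 59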